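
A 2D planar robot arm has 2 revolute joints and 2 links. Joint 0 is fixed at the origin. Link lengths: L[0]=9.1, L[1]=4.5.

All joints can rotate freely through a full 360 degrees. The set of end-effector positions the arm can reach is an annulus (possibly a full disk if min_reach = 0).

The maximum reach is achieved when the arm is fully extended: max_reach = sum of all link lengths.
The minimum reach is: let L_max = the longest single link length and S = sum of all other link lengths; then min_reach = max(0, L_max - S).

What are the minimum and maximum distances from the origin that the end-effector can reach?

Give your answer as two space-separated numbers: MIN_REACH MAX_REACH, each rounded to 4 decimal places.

Answer: 4.6000 13.6000

Derivation:
Link lengths: [9.1, 4.5]
max_reach = 9.1 + 4.5 = 13.6
L_max = max([9.1, 4.5]) = 9.1
S (sum of others) = 13.6 - 9.1 = 4.5
min_reach = max(0, 9.1 - 4.5) = max(0, 4.6) = 4.6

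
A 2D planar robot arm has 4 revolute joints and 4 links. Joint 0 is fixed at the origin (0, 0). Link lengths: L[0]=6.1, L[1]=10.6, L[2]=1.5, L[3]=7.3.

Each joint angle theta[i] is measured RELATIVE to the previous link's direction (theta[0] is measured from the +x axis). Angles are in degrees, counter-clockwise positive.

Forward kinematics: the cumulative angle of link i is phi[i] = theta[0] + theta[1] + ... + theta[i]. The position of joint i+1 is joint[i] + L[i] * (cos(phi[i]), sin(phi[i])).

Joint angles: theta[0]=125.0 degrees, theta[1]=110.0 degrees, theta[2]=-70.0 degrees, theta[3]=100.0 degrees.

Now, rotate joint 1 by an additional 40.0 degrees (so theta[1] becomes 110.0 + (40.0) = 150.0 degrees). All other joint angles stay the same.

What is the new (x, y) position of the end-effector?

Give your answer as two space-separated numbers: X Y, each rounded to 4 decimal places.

Answer: 0.2527 -12.1766

Derivation:
joint[0] = (0.0000, 0.0000)  (base)
link 0: phi[0] = 125 = 125 deg
  cos(125 deg) = -0.5736, sin(125 deg) = 0.8192
  joint[1] = (0.0000, 0.0000) + 6.1 * (-0.5736, 0.8192) = (0.0000 + -3.4988, 0.0000 + 4.9968) = (-3.4988, 4.9968)
link 1: phi[1] = 125 + 150 = 275 deg
  cos(275 deg) = 0.0872, sin(275 deg) = -0.9962
  joint[2] = (-3.4988, 4.9968) + 10.6 * (0.0872, -0.9962) = (-3.4988 + 0.9239, 4.9968 + -10.5597) = (-2.5750, -5.5628)
link 2: phi[2] = 125 + 150 + -70 = 205 deg
  cos(205 deg) = -0.9063, sin(205 deg) = -0.4226
  joint[3] = (-2.5750, -5.5628) + 1.5 * (-0.9063, -0.4226) = (-2.5750 + -1.3595, -5.5628 + -0.6339) = (-3.9344, -6.1968)
link 3: phi[3] = 125 + 150 + -70 + 100 = 305 deg
  cos(305 deg) = 0.5736, sin(305 deg) = -0.8192
  joint[4] = (-3.9344, -6.1968) + 7.3 * (0.5736, -0.8192) = (-3.9344 + 4.1871, -6.1968 + -5.9798) = (0.2527, -12.1766)
End effector: (0.2527, -12.1766)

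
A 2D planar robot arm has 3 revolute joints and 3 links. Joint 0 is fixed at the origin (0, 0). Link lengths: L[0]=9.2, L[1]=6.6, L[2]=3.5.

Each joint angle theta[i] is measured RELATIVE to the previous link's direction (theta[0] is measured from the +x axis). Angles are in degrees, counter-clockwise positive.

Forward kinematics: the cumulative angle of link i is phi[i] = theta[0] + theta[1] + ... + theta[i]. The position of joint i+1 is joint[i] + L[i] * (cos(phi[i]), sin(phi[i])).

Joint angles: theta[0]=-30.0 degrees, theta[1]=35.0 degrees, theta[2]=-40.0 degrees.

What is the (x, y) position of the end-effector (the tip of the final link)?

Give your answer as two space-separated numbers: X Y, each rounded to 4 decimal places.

joint[0] = (0.0000, 0.0000)  (base)
link 0: phi[0] = -30 = -30 deg
  cos(-30 deg) = 0.8660, sin(-30 deg) = -0.5000
  joint[1] = (0.0000, 0.0000) + 9.2 * (0.8660, -0.5000) = (0.0000 + 7.9674, 0.0000 + -4.6000) = (7.9674, -4.6000)
link 1: phi[1] = -30 + 35 = 5 deg
  cos(5 deg) = 0.9962, sin(5 deg) = 0.0872
  joint[2] = (7.9674, -4.6000) + 6.6 * (0.9962, 0.0872) = (7.9674 + 6.5749, -4.6000 + 0.5752) = (14.5423, -4.0248)
link 2: phi[2] = -30 + 35 + -40 = -35 deg
  cos(-35 deg) = 0.8192, sin(-35 deg) = -0.5736
  joint[3] = (14.5423, -4.0248) + 3.5 * (0.8192, -0.5736) = (14.5423 + 2.8670, -4.0248 + -2.0075) = (17.4094, -6.0323)
End effector: (17.4094, -6.0323)

Answer: 17.4094 -6.0323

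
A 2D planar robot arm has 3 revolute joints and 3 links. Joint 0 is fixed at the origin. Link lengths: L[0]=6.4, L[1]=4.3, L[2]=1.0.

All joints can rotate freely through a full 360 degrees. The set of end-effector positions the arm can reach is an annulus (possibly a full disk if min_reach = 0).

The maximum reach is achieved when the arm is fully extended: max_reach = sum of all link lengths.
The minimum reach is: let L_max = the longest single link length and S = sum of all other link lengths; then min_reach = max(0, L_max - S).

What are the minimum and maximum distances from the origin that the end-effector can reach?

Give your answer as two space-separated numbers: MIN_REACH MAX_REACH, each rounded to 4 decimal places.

Answer: 1.1000 11.7000

Derivation:
Link lengths: [6.4, 4.3, 1.0]
max_reach = 6.4 + 4.3 + 1 = 11.7
L_max = max([6.4, 4.3, 1.0]) = 6.4
S (sum of others) = 11.7 - 6.4 = 5.3
min_reach = max(0, 6.4 - 5.3) = max(0, 1.1) = 1.1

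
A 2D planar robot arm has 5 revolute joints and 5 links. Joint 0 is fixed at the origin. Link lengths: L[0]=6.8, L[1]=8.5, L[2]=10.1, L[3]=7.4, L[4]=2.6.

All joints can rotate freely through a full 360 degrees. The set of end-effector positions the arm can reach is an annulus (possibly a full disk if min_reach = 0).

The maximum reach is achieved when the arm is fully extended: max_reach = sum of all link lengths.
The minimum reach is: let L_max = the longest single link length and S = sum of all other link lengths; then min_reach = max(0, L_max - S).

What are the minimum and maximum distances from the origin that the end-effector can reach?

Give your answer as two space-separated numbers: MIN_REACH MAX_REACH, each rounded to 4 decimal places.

Link lengths: [6.8, 8.5, 10.1, 7.4, 2.6]
max_reach = 6.8 + 8.5 + 10.1 + 7.4 + 2.6 = 35.4
L_max = max([6.8, 8.5, 10.1, 7.4, 2.6]) = 10.1
S (sum of others) = 35.4 - 10.1 = 25.3
min_reach = max(0, 10.1 - 25.3) = max(0, -15.2) = 0

Answer: 0.0000 35.4000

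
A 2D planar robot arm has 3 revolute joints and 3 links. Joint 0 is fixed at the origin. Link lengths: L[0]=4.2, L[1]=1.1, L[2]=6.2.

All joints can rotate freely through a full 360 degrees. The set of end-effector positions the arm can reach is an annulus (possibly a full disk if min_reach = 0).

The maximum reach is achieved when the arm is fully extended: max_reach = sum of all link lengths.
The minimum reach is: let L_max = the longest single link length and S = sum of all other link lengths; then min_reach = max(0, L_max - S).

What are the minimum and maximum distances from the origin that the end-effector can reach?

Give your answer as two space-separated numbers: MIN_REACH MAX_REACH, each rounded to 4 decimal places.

Link lengths: [4.2, 1.1, 6.2]
max_reach = 4.2 + 1.1 + 6.2 = 11.5
L_max = max([4.2, 1.1, 6.2]) = 6.2
S (sum of others) = 11.5 - 6.2 = 5.3
min_reach = max(0, 6.2 - 5.3) = max(0, 0.9) = 0.9

Answer: 0.9000 11.5000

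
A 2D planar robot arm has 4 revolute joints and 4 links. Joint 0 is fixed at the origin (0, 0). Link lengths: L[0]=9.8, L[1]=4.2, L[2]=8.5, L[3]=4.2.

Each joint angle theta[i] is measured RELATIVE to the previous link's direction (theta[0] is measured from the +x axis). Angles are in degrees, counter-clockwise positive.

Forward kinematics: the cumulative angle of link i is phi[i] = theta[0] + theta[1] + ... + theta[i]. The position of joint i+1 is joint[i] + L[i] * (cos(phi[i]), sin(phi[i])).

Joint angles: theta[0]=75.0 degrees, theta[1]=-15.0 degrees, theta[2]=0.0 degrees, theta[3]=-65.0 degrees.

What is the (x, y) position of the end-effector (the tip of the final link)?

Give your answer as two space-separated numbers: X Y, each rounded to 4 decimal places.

Answer: 13.0704 20.0985

Derivation:
joint[0] = (0.0000, 0.0000)  (base)
link 0: phi[0] = 75 = 75 deg
  cos(75 deg) = 0.2588, sin(75 deg) = 0.9659
  joint[1] = (0.0000, 0.0000) + 9.8 * (0.2588, 0.9659) = (0.0000 + 2.5364, 0.0000 + 9.4661) = (2.5364, 9.4661)
link 1: phi[1] = 75 + -15 = 60 deg
  cos(60 deg) = 0.5000, sin(60 deg) = 0.8660
  joint[2] = (2.5364, 9.4661) + 4.2 * (0.5000, 0.8660) = (2.5364 + 2.1000, 9.4661 + 3.6373) = (4.6364, 13.1034)
link 2: phi[2] = 75 + -15 + 0 = 60 deg
  cos(60 deg) = 0.5000, sin(60 deg) = 0.8660
  joint[3] = (4.6364, 13.1034) + 8.5 * (0.5000, 0.8660) = (4.6364 + 4.2500, 13.1034 + 7.3612) = (8.8864, 20.4646)
link 3: phi[3] = 75 + -15 + 0 + -65 = -5 deg
  cos(-5 deg) = 0.9962, sin(-5 deg) = -0.0872
  joint[4] = (8.8864, 20.4646) + 4.2 * (0.9962, -0.0872) = (8.8864 + 4.1840, 20.4646 + -0.3661) = (13.0704, 20.0985)
End effector: (13.0704, 20.0985)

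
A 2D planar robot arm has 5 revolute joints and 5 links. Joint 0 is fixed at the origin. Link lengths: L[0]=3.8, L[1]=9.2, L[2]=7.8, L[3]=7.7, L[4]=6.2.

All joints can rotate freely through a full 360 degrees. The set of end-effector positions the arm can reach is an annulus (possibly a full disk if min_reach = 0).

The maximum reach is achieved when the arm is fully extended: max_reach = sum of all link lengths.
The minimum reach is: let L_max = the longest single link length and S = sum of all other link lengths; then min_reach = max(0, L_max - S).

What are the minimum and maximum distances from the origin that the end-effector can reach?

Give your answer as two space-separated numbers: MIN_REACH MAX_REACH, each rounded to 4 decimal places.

Link lengths: [3.8, 9.2, 7.8, 7.7, 6.2]
max_reach = 3.8 + 9.2 + 7.8 + 7.7 + 6.2 = 34.7
L_max = max([3.8, 9.2, 7.8, 7.7, 6.2]) = 9.2
S (sum of others) = 34.7 - 9.2 = 25.5
min_reach = max(0, 9.2 - 25.5) = max(0, -16.3) = 0

Answer: 0.0000 34.7000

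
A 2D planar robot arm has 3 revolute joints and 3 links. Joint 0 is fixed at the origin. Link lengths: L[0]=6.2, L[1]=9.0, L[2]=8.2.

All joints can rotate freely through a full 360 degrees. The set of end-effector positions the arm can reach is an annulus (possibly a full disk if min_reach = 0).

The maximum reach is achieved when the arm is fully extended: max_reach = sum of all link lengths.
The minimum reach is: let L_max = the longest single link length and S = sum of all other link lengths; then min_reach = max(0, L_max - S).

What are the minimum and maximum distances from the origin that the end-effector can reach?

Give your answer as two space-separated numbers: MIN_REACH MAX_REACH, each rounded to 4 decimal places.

Link lengths: [6.2, 9.0, 8.2]
max_reach = 6.2 + 9 + 8.2 = 23.4
L_max = max([6.2, 9.0, 8.2]) = 9
S (sum of others) = 23.4 - 9 = 14.4
min_reach = max(0, 9 - 14.4) = max(0, -5.4) = 0

Answer: 0.0000 23.4000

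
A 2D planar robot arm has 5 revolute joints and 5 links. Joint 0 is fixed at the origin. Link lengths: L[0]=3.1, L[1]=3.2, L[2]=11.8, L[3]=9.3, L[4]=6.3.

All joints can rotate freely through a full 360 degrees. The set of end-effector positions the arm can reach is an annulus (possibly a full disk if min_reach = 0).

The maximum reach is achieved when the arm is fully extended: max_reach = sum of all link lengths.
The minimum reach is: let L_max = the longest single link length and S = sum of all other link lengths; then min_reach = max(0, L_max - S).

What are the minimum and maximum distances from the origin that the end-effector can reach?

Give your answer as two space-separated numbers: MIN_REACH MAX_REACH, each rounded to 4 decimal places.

Answer: 0.0000 33.7000

Derivation:
Link lengths: [3.1, 3.2, 11.8, 9.3, 6.3]
max_reach = 3.1 + 3.2 + 11.8 + 9.3 + 6.3 = 33.7
L_max = max([3.1, 3.2, 11.8, 9.3, 6.3]) = 11.8
S (sum of others) = 33.7 - 11.8 = 21.9
min_reach = max(0, 11.8 - 21.9) = max(0, -10.1) = 0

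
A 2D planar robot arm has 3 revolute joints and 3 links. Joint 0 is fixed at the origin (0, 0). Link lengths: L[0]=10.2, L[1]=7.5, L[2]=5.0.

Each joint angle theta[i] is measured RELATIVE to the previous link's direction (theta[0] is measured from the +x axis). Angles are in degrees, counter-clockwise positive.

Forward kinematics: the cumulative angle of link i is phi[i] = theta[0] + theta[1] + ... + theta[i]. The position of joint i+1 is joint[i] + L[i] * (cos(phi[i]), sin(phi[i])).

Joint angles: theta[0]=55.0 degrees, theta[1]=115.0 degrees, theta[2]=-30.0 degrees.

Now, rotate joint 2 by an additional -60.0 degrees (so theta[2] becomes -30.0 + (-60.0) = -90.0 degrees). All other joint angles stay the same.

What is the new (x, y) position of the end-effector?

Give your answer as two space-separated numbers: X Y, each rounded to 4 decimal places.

joint[0] = (0.0000, 0.0000)  (base)
link 0: phi[0] = 55 = 55 deg
  cos(55 deg) = 0.5736, sin(55 deg) = 0.8192
  joint[1] = (0.0000, 0.0000) + 10.2 * (0.5736, 0.8192) = (0.0000 + 5.8505, 0.0000 + 8.3554) = (5.8505, 8.3554)
link 1: phi[1] = 55 + 115 = 170 deg
  cos(170 deg) = -0.9848, sin(170 deg) = 0.1736
  joint[2] = (5.8505, 8.3554) + 7.5 * (-0.9848, 0.1736) = (5.8505 + -7.3861, 8.3554 + 1.3024) = (-1.5356, 9.6577)
link 2: phi[2] = 55 + 115 + -90 = 80 deg
  cos(80 deg) = 0.1736, sin(80 deg) = 0.9848
  joint[3] = (-1.5356, 9.6577) + 5 * (0.1736, 0.9848) = (-1.5356 + 0.8682, 9.6577 + 4.9240) = (-0.6673, 14.5818)
End effector: (-0.6673, 14.5818)

Answer: -0.6673 14.5818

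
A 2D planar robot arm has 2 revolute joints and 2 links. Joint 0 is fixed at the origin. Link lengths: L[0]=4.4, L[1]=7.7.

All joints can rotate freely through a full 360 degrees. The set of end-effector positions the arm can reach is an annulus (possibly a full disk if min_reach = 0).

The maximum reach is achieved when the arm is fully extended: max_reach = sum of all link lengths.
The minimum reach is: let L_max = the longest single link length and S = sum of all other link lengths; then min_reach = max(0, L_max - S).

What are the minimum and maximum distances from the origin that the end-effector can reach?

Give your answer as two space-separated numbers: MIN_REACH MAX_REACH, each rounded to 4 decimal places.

Link lengths: [4.4, 7.7]
max_reach = 4.4 + 7.7 = 12.1
L_max = max([4.4, 7.7]) = 7.7
S (sum of others) = 12.1 - 7.7 = 4.4
min_reach = max(0, 7.7 - 4.4) = max(0, 3.3) = 3.3

Answer: 3.3000 12.1000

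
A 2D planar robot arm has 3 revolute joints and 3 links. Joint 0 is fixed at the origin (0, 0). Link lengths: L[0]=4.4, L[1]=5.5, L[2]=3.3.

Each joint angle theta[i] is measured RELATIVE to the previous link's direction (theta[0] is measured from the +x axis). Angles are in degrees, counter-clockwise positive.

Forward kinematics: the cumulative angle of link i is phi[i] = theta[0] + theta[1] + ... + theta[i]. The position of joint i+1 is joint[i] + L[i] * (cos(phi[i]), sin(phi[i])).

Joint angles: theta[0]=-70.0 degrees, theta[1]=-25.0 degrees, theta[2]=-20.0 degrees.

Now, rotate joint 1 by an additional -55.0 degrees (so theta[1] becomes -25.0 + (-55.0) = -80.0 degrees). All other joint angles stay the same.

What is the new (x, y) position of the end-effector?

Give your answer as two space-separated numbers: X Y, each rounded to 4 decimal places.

joint[0] = (0.0000, 0.0000)  (base)
link 0: phi[0] = -70 = -70 deg
  cos(-70 deg) = 0.3420, sin(-70 deg) = -0.9397
  joint[1] = (0.0000, 0.0000) + 4.4 * (0.3420, -0.9397) = (0.0000 + 1.5049, 0.0000 + -4.1346) = (1.5049, -4.1346)
link 1: phi[1] = -70 + -80 = -150 deg
  cos(-150 deg) = -0.8660, sin(-150 deg) = -0.5000
  joint[2] = (1.5049, -4.1346) + 5.5 * (-0.8660, -0.5000) = (1.5049 + -4.7631, -4.1346 + -2.7500) = (-3.2583, -6.8846)
link 2: phi[2] = -70 + -80 + -20 = -170 deg
  cos(-170 deg) = -0.9848, sin(-170 deg) = -0.1736
  joint[3] = (-3.2583, -6.8846) + 3.3 * (-0.9848, -0.1736) = (-3.2583 + -3.2499, -6.8846 + -0.5730) = (-6.5081, -7.4577)
End effector: (-6.5081, -7.4577)

Answer: -6.5081 -7.4577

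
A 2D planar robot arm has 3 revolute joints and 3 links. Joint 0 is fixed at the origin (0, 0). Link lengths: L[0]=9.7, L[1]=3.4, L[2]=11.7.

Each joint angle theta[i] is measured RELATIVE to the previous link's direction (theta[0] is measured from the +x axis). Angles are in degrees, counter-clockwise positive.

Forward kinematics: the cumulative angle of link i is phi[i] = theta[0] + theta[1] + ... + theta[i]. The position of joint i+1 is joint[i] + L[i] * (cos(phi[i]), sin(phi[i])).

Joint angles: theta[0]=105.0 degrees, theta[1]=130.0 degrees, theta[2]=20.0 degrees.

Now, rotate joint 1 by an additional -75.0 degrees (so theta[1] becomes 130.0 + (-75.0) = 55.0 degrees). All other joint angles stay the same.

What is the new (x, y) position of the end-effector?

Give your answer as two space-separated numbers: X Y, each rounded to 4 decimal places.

Answer: -17.4055 10.5323

Derivation:
joint[0] = (0.0000, 0.0000)  (base)
link 0: phi[0] = 105 = 105 deg
  cos(105 deg) = -0.2588, sin(105 deg) = 0.9659
  joint[1] = (0.0000, 0.0000) + 9.7 * (-0.2588, 0.9659) = (0.0000 + -2.5105, 0.0000 + 9.3695) = (-2.5105, 9.3695)
link 1: phi[1] = 105 + 55 = 160 deg
  cos(160 deg) = -0.9397, sin(160 deg) = 0.3420
  joint[2] = (-2.5105, 9.3695) + 3.4 * (-0.9397, 0.3420) = (-2.5105 + -3.1950, 9.3695 + 1.1629) = (-5.7055, 10.5323)
link 2: phi[2] = 105 + 55 + 20 = 180 deg
  cos(180 deg) = -1.0000, sin(180 deg) = 0.0000
  joint[3] = (-5.7055, 10.5323) + 11.7 * (-1.0000, 0.0000) = (-5.7055 + -11.7000, 10.5323 + 0.0000) = (-17.4055, 10.5323)
End effector: (-17.4055, 10.5323)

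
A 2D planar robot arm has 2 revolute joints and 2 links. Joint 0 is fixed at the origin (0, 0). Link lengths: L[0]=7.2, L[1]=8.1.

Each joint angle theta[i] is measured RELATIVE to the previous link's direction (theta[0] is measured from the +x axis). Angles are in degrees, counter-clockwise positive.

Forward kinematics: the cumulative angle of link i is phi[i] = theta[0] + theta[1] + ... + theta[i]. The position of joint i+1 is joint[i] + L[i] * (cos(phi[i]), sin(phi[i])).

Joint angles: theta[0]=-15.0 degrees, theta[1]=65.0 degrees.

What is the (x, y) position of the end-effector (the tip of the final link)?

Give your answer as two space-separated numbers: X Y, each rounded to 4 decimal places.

Answer: 12.1612 4.3415

Derivation:
joint[0] = (0.0000, 0.0000)  (base)
link 0: phi[0] = -15 = -15 deg
  cos(-15 deg) = 0.9659, sin(-15 deg) = -0.2588
  joint[1] = (0.0000, 0.0000) + 7.2 * (0.9659, -0.2588) = (0.0000 + 6.9547, 0.0000 + -1.8635) = (6.9547, -1.8635)
link 1: phi[1] = -15 + 65 = 50 deg
  cos(50 deg) = 0.6428, sin(50 deg) = 0.7660
  joint[2] = (6.9547, -1.8635) + 8.1 * (0.6428, 0.7660) = (6.9547 + 5.2066, -1.8635 + 6.2050) = (12.1612, 4.3415)
End effector: (12.1612, 4.3415)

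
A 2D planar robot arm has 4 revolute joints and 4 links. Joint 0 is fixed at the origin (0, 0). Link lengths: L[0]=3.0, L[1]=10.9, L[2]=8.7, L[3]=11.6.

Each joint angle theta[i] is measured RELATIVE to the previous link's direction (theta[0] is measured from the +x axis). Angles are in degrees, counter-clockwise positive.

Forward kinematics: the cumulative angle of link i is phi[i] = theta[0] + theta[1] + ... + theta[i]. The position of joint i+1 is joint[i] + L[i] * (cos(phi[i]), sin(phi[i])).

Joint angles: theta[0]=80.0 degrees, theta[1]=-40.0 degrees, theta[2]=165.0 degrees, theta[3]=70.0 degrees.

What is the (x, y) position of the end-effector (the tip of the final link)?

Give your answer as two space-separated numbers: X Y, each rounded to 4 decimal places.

Answer: 1.9970 -5.2718

Derivation:
joint[0] = (0.0000, 0.0000)  (base)
link 0: phi[0] = 80 = 80 deg
  cos(80 deg) = 0.1736, sin(80 deg) = 0.9848
  joint[1] = (0.0000, 0.0000) + 3 * (0.1736, 0.9848) = (0.0000 + 0.5209, 0.0000 + 2.9544) = (0.5209, 2.9544)
link 1: phi[1] = 80 + -40 = 40 deg
  cos(40 deg) = 0.7660, sin(40 deg) = 0.6428
  joint[2] = (0.5209, 2.9544) + 10.9 * (0.7660, 0.6428) = (0.5209 + 8.3499, 2.9544 + 7.0064) = (8.8708, 9.9608)
link 2: phi[2] = 80 + -40 + 165 = 205 deg
  cos(205 deg) = -0.9063, sin(205 deg) = -0.4226
  joint[3] = (8.8708, 9.9608) + 8.7 * (-0.9063, -0.4226) = (8.8708 + -7.8849, 9.9608 + -3.6768) = (0.9860, 6.2840)
link 3: phi[3] = 80 + -40 + 165 + 70 = 275 deg
  cos(275 deg) = 0.0872, sin(275 deg) = -0.9962
  joint[4] = (0.9860, 6.2840) + 11.6 * (0.0872, -0.9962) = (0.9860 + 1.0110, 6.2840 + -11.5559) = (1.9970, -5.2718)
End effector: (1.9970, -5.2718)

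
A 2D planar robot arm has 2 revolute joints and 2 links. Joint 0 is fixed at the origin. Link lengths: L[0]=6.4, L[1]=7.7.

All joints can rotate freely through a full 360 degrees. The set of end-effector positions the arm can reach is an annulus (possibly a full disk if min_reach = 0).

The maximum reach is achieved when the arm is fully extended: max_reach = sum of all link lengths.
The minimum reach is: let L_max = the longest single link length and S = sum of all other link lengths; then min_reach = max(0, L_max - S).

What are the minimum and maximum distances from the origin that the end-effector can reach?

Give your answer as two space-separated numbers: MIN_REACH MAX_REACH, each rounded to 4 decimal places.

Link lengths: [6.4, 7.7]
max_reach = 6.4 + 7.7 = 14.1
L_max = max([6.4, 7.7]) = 7.7
S (sum of others) = 14.1 - 7.7 = 6.4
min_reach = max(0, 7.7 - 6.4) = max(0, 1.3) = 1.3

Answer: 1.3000 14.1000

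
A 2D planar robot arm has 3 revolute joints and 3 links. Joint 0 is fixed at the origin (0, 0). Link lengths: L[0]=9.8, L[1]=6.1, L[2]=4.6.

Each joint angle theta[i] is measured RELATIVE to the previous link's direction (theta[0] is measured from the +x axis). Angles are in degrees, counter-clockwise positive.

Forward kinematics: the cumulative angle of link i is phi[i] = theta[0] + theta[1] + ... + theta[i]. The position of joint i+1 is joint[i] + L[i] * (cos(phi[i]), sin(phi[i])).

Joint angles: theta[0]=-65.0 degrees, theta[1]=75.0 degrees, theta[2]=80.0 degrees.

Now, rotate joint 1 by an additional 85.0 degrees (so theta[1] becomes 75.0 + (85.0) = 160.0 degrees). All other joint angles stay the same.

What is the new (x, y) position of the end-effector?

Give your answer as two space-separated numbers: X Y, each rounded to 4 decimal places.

joint[0] = (0.0000, 0.0000)  (base)
link 0: phi[0] = -65 = -65 deg
  cos(-65 deg) = 0.4226, sin(-65 deg) = -0.9063
  joint[1] = (0.0000, 0.0000) + 9.8 * (0.4226, -0.9063) = (0.0000 + 4.1417, 0.0000 + -8.8818) = (4.1417, -8.8818)
link 1: phi[1] = -65 + 160 = 95 deg
  cos(95 deg) = -0.0872, sin(95 deg) = 0.9962
  joint[2] = (4.1417, -8.8818) + 6.1 * (-0.0872, 0.9962) = (4.1417 + -0.5317, -8.8818 + 6.0768) = (3.6100, -2.8050)
link 2: phi[2] = -65 + 160 + 80 = 175 deg
  cos(175 deg) = -0.9962, sin(175 deg) = 0.0872
  joint[3] = (3.6100, -2.8050) + 4.6 * (-0.9962, 0.0872) = (3.6100 + -4.5825, -2.8050 + 0.4009) = (-0.9725, -2.4041)
End effector: (-0.9725, -2.4041)

Answer: -0.9725 -2.4041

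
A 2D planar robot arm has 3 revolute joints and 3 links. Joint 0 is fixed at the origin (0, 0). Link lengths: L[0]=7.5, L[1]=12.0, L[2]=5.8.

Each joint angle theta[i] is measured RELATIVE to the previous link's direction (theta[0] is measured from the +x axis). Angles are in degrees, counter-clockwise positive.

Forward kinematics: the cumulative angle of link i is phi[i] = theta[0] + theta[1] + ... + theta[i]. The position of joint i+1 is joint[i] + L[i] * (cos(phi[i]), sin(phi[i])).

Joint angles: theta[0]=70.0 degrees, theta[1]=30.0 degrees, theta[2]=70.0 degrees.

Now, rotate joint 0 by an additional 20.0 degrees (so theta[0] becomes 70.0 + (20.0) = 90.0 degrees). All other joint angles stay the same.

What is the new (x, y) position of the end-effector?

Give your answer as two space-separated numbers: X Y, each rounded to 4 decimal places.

Answer: -11.7119 16.8851

Derivation:
joint[0] = (0.0000, 0.0000)  (base)
link 0: phi[0] = 90 = 90 deg
  cos(90 deg) = 0.0000, sin(90 deg) = 1.0000
  joint[1] = (0.0000, 0.0000) + 7.5 * (0.0000, 1.0000) = (0.0000 + 0.0000, 0.0000 + 7.5000) = (0.0000, 7.5000)
link 1: phi[1] = 90 + 30 = 120 deg
  cos(120 deg) = -0.5000, sin(120 deg) = 0.8660
  joint[2] = (0.0000, 7.5000) + 12 * (-0.5000, 0.8660) = (0.0000 + -6.0000, 7.5000 + 10.3923) = (-6.0000, 17.8923)
link 2: phi[2] = 90 + 30 + 70 = 190 deg
  cos(190 deg) = -0.9848, sin(190 deg) = -0.1736
  joint[3] = (-6.0000, 17.8923) + 5.8 * (-0.9848, -0.1736) = (-6.0000 + -5.7119, 17.8923 + -1.0072) = (-11.7119, 16.8851)
End effector: (-11.7119, 16.8851)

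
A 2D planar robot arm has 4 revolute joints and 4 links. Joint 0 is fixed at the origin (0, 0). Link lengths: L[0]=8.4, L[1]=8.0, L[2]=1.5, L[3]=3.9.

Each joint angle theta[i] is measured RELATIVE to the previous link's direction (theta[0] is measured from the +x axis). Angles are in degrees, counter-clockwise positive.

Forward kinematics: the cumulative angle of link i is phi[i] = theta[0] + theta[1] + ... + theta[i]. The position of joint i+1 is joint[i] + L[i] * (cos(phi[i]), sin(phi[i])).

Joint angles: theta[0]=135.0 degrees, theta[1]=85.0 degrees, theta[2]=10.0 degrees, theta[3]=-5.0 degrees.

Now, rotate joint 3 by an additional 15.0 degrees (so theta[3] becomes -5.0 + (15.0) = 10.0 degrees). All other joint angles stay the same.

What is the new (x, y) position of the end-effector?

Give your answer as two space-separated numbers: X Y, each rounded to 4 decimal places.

Answer: -14.9822 -3.7292

Derivation:
joint[0] = (0.0000, 0.0000)  (base)
link 0: phi[0] = 135 = 135 deg
  cos(135 deg) = -0.7071, sin(135 deg) = 0.7071
  joint[1] = (0.0000, 0.0000) + 8.4 * (-0.7071, 0.7071) = (0.0000 + -5.9397, 0.0000 + 5.9397) = (-5.9397, 5.9397)
link 1: phi[1] = 135 + 85 = 220 deg
  cos(220 deg) = -0.7660, sin(220 deg) = -0.6428
  joint[2] = (-5.9397, 5.9397) + 8 * (-0.7660, -0.6428) = (-5.9397 + -6.1284, 5.9397 + -5.1423) = (-12.0681, 0.7974)
link 2: phi[2] = 135 + 85 + 10 = 230 deg
  cos(230 deg) = -0.6428, sin(230 deg) = -0.7660
  joint[3] = (-12.0681, 0.7974) + 1.5 * (-0.6428, -0.7660) = (-12.0681 + -0.9642, 0.7974 + -1.1491) = (-13.0322, -0.3517)
link 3: phi[3] = 135 + 85 + 10 + 10 = 240 deg
  cos(240 deg) = -0.5000, sin(240 deg) = -0.8660
  joint[4] = (-13.0322, -0.3517) + 3.9 * (-0.5000, -0.8660) = (-13.0322 + -1.9500, -0.3517 + -3.3775) = (-14.9822, -3.7292)
End effector: (-14.9822, -3.7292)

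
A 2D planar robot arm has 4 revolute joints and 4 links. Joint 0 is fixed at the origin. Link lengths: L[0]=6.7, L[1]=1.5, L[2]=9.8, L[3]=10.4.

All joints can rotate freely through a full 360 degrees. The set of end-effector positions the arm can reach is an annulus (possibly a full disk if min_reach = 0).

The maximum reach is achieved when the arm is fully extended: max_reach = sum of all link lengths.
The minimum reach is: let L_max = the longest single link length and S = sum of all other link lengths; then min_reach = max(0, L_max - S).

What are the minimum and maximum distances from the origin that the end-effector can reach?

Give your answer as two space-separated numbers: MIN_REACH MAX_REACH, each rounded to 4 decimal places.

Link lengths: [6.7, 1.5, 9.8, 10.4]
max_reach = 6.7 + 1.5 + 9.8 + 10.4 = 28.4
L_max = max([6.7, 1.5, 9.8, 10.4]) = 10.4
S (sum of others) = 28.4 - 10.4 = 18
min_reach = max(0, 10.4 - 18) = max(0, -7.6) = 0

Answer: 0.0000 28.4000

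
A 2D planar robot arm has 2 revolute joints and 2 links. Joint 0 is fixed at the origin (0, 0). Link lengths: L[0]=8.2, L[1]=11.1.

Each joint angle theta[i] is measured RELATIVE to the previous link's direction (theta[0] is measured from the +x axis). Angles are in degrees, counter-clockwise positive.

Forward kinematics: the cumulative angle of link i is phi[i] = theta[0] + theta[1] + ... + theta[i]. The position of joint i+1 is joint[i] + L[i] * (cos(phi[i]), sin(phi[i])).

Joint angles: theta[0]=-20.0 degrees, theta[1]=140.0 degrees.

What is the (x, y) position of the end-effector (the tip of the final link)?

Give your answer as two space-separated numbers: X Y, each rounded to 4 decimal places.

Answer: 2.1555 6.8083

Derivation:
joint[0] = (0.0000, 0.0000)  (base)
link 0: phi[0] = -20 = -20 deg
  cos(-20 deg) = 0.9397, sin(-20 deg) = -0.3420
  joint[1] = (0.0000, 0.0000) + 8.2 * (0.9397, -0.3420) = (0.0000 + 7.7055, 0.0000 + -2.8046) = (7.7055, -2.8046)
link 1: phi[1] = -20 + 140 = 120 deg
  cos(120 deg) = -0.5000, sin(120 deg) = 0.8660
  joint[2] = (7.7055, -2.8046) + 11.1 * (-0.5000, 0.8660) = (7.7055 + -5.5500, -2.8046 + 9.6129) = (2.1555, 6.8083)
End effector: (2.1555, 6.8083)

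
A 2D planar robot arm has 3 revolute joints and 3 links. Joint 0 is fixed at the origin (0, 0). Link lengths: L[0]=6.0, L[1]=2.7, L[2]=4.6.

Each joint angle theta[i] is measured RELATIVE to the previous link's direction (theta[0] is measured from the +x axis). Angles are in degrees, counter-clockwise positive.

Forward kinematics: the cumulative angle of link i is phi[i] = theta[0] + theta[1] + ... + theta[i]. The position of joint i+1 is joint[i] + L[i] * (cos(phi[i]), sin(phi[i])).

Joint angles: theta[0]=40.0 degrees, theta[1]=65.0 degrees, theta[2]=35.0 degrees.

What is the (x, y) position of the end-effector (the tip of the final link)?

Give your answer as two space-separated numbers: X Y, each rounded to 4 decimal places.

joint[0] = (0.0000, 0.0000)  (base)
link 0: phi[0] = 40 = 40 deg
  cos(40 deg) = 0.7660, sin(40 deg) = 0.6428
  joint[1] = (0.0000, 0.0000) + 6 * (0.7660, 0.6428) = (0.0000 + 4.5963, 0.0000 + 3.8567) = (4.5963, 3.8567)
link 1: phi[1] = 40 + 65 = 105 deg
  cos(105 deg) = -0.2588, sin(105 deg) = 0.9659
  joint[2] = (4.5963, 3.8567) + 2.7 * (-0.2588, 0.9659) = (4.5963 + -0.6988, 3.8567 + 2.6080) = (3.8975, 6.4647)
link 2: phi[2] = 40 + 65 + 35 = 140 deg
  cos(140 deg) = -0.7660, sin(140 deg) = 0.6428
  joint[3] = (3.8975, 6.4647) + 4.6 * (-0.7660, 0.6428) = (3.8975 + -3.5238, 6.4647 + 2.9568) = (0.3737, 9.4215)
End effector: (0.3737, 9.4215)

Answer: 0.3737 9.4215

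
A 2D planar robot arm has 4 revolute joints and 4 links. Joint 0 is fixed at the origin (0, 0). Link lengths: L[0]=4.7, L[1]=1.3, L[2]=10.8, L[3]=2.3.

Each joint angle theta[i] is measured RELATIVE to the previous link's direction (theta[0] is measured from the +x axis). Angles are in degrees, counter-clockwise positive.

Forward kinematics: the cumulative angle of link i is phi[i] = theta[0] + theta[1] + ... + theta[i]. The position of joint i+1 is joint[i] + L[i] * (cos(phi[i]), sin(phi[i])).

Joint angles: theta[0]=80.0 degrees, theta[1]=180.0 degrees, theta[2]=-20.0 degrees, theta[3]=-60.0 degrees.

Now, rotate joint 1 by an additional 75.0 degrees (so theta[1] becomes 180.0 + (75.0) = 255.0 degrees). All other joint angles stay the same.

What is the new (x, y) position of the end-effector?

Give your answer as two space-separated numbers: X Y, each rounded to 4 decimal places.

joint[0] = (0.0000, 0.0000)  (base)
link 0: phi[0] = 80 = 80 deg
  cos(80 deg) = 0.1736, sin(80 deg) = 0.9848
  joint[1] = (0.0000, 0.0000) + 4.7 * (0.1736, 0.9848) = (0.0000 + 0.8161, 0.0000 + 4.6286) = (0.8161, 4.6286)
link 1: phi[1] = 80 + 255 = 335 deg
  cos(335 deg) = 0.9063, sin(335 deg) = -0.4226
  joint[2] = (0.8161, 4.6286) + 1.3 * (0.9063, -0.4226) = (0.8161 + 1.1782, 4.6286 + -0.5494) = (1.9943, 4.0792)
link 2: phi[2] = 80 + 255 + -20 = 315 deg
  cos(315 deg) = 0.7071, sin(315 deg) = -0.7071
  joint[3] = (1.9943, 4.0792) + 10.8 * (0.7071, -0.7071) = (1.9943 + 7.6368, 4.0792 + -7.6368) = (9.6311, -3.5576)
link 3: phi[3] = 80 + 255 + -20 + -60 = 255 deg
  cos(255 deg) = -0.2588, sin(255 deg) = -0.9659
  joint[4] = (9.6311, -3.5576) + 2.3 * (-0.2588, -0.9659) = (9.6311 + -0.5953, -3.5576 + -2.2216) = (9.0358, -5.7792)
End effector: (9.0358, -5.7792)

Answer: 9.0358 -5.7792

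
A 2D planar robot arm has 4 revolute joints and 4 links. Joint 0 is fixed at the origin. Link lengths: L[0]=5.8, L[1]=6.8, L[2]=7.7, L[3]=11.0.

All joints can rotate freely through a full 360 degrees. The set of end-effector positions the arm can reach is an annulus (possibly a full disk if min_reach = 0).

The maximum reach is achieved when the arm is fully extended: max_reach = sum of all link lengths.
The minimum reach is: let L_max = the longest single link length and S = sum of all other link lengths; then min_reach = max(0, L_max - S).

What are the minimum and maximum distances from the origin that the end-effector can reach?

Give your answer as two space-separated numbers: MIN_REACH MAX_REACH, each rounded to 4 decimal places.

Link lengths: [5.8, 6.8, 7.7, 11.0]
max_reach = 5.8 + 6.8 + 7.7 + 11 = 31.3
L_max = max([5.8, 6.8, 7.7, 11.0]) = 11
S (sum of others) = 31.3 - 11 = 20.3
min_reach = max(0, 11 - 20.3) = max(0, -9.3) = 0

Answer: 0.0000 31.3000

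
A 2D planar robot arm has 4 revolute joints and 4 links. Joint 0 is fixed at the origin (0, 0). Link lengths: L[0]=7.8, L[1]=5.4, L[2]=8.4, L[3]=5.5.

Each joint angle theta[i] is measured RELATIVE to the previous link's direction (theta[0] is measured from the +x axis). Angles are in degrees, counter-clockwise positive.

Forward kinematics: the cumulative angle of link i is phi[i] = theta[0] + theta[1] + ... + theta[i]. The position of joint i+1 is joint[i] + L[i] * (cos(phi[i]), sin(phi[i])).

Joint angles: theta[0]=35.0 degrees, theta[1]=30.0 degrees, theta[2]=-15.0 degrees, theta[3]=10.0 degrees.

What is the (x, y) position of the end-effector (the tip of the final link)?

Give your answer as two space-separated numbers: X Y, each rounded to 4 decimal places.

joint[0] = (0.0000, 0.0000)  (base)
link 0: phi[0] = 35 = 35 deg
  cos(35 deg) = 0.8192, sin(35 deg) = 0.5736
  joint[1] = (0.0000, 0.0000) + 7.8 * (0.8192, 0.5736) = (0.0000 + 6.3894, 0.0000 + 4.4739) = (6.3894, 4.4739)
link 1: phi[1] = 35 + 30 = 65 deg
  cos(65 deg) = 0.4226, sin(65 deg) = 0.9063
  joint[2] = (6.3894, 4.4739) + 5.4 * (0.4226, 0.9063) = (6.3894 + 2.2821, 4.4739 + 4.8941) = (8.6715, 9.3680)
link 2: phi[2] = 35 + 30 + -15 = 50 deg
  cos(50 deg) = 0.6428, sin(50 deg) = 0.7660
  joint[3] = (8.6715, 9.3680) + 8.4 * (0.6428, 0.7660) = (8.6715 + 5.3994, 9.3680 + 6.4348) = (14.0709, 15.8027)
link 3: phi[3] = 35 + 30 + -15 + 10 = 60 deg
  cos(60 deg) = 0.5000, sin(60 deg) = 0.8660
  joint[4] = (14.0709, 15.8027) + 5.5 * (0.5000, 0.8660) = (14.0709 + 2.7500, 15.8027 + 4.7631) = (16.8209, 20.5659)
End effector: (16.8209, 20.5659)

Answer: 16.8209 20.5659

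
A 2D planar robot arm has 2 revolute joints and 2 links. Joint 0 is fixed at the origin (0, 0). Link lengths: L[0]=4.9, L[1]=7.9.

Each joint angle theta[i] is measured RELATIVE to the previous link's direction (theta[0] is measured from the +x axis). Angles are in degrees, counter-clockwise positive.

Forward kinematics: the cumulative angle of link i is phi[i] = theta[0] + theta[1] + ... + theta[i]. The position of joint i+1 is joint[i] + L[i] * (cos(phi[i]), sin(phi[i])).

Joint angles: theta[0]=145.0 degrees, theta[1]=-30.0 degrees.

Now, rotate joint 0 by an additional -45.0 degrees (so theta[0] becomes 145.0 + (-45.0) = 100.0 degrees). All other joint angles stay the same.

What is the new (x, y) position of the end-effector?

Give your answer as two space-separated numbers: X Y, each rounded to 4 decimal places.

Answer: 1.8511 12.2491

Derivation:
joint[0] = (0.0000, 0.0000)  (base)
link 0: phi[0] = 100 = 100 deg
  cos(100 deg) = -0.1736, sin(100 deg) = 0.9848
  joint[1] = (0.0000, 0.0000) + 4.9 * (-0.1736, 0.9848) = (0.0000 + -0.8509, 0.0000 + 4.8256) = (-0.8509, 4.8256)
link 1: phi[1] = 100 + -30 = 70 deg
  cos(70 deg) = 0.3420, sin(70 deg) = 0.9397
  joint[2] = (-0.8509, 4.8256) + 7.9 * (0.3420, 0.9397) = (-0.8509 + 2.7020, 4.8256 + 7.4236) = (1.8511, 12.2491)
End effector: (1.8511, 12.2491)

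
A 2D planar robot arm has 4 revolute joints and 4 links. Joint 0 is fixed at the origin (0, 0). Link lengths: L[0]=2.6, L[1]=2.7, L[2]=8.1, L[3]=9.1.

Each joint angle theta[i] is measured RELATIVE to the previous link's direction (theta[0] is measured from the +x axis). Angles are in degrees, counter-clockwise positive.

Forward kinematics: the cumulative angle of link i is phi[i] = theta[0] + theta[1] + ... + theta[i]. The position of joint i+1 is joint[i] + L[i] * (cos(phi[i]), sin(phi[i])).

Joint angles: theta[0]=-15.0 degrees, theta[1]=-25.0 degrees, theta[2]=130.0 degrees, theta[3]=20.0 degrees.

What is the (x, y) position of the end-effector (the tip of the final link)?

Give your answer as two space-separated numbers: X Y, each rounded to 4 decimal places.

Answer: 1.4673 14.2427

Derivation:
joint[0] = (0.0000, 0.0000)  (base)
link 0: phi[0] = -15 = -15 deg
  cos(-15 deg) = 0.9659, sin(-15 deg) = -0.2588
  joint[1] = (0.0000, 0.0000) + 2.6 * (0.9659, -0.2588) = (0.0000 + 2.5114, 0.0000 + -0.6729) = (2.5114, -0.6729)
link 1: phi[1] = -15 + -25 = -40 deg
  cos(-40 deg) = 0.7660, sin(-40 deg) = -0.6428
  joint[2] = (2.5114, -0.6729) + 2.7 * (0.7660, -0.6428) = (2.5114 + 2.0683, -0.6729 + -1.7355) = (4.5797, -2.4085)
link 2: phi[2] = -15 + -25 + 130 = 90 deg
  cos(90 deg) = 0.0000, sin(90 deg) = 1.0000
  joint[3] = (4.5797, -2.4085) + 8.1 * (0.0000, 1.0000) = (4.5797 + 0.0000, -2.4085 + 8.1000) = (4.5797, 5.6915)
link 3: phi[3] = -15 + -25 + 130 + 20 = 110 deg
  cos(110 deg) = -0.3420, sin(110 deg) = 0.9397
  joint[4] = (4.5797, 5.6915) + 9.1 * (-0.3420, 0.9397) = (4.5797 + -3.1124, 5.6915 + 8.5512) = (1.4673, 14.2427)
End effector: (1.4673, 14.2427)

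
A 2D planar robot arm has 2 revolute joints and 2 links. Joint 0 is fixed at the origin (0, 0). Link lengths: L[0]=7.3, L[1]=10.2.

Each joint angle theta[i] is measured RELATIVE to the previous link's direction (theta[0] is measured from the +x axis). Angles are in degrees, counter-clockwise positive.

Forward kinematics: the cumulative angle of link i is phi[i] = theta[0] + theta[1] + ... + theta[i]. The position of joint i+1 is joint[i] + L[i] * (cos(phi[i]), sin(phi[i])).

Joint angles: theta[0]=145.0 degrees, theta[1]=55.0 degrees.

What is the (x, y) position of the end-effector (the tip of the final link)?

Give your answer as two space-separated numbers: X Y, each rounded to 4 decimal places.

joint[0] = (0.0000, 0.0000)  (base)
link 0: phi[0] = 145 = 145 deg
  cos(145 deg) = -0.8192, sin(145 deg) = 0.5736
  joint[1] = (0.0000, 0.0000) + 7.3 * (-0.8192, 0.5736) = (0.0000 + -5.9798, 0.0000 + 4.1871) = (-5.9798, 4.1871)
link 1: phi[1] = 145 + 55 = 200 deg
  cos(200 deg) = -0.9397, sin(200 deg) = -0.3420
  joint[2] = (-5.9798, 4.1871) + 10.2 * (-0.9397, -0.3420) = (-5.9798 + -9.5849, 4.1871 + -3.4886) = (-15.5647, 0.6985)
End effector: (-15.5647, 0.6985)

Answer: -15.5647 0.6985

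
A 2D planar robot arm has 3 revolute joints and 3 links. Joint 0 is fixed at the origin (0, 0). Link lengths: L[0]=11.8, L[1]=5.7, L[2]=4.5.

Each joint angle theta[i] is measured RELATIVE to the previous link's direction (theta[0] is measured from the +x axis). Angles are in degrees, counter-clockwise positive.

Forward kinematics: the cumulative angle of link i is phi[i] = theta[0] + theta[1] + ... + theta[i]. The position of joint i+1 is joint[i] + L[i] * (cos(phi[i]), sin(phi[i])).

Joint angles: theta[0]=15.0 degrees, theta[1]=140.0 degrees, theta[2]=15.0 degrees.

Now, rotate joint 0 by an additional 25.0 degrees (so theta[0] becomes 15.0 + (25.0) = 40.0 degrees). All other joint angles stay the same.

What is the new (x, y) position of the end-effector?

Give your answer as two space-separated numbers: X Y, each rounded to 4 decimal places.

Answer: -1.0073 6.4202

Derivation:
joint[0] = (0.0000, 0.0000)  (base)
link 0: phi[0] = 40 = 40 deg
  cos(40 deg) = 0.7660, sin(40 deg) = 0.6428
  joint[1] = (0.0000, 0.0000) + 11.8 * (0.7660, 0.6428) = (0.0000 + 9.0393, 0.0000 + 7.5849) = (9.0393, 7.5849)
link 1: phi[1] = 40 + 140 = 180 deg
  cos(180 deg) = -1.0000, sin(180 deg) = 0.0000
  joint[2] = (9.0393, 7.5849) + 5.7 * (-1.0000, 0.0000) = (9.0393 + -5.7000, 7.5849 + 0.0000) = (3.3393, 7.5849)
link 2: phi[2] = 40 + 140 + 15 = 195 deg
  cos(195 deg) = -0.9659, sin(195 deg) = -0.2588
  joint[3] = (3.3393, 7.5849) + 4.5 * (-0.9659, -0.2588) = (3.3393 + -4.3467, 7.5849 + -1.1647) = (-1.0073, 6.4202)
End effector: (-1.0073, 6.4202)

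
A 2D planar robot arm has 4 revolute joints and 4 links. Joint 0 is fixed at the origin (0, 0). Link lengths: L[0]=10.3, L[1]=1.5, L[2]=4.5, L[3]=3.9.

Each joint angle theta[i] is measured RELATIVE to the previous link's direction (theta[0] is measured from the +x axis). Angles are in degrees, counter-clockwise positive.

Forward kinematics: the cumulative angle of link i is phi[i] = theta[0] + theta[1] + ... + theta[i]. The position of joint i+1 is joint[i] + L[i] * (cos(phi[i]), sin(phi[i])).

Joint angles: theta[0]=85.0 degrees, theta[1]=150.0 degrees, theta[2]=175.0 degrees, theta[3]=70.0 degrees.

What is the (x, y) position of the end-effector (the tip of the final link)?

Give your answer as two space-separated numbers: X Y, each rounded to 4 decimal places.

joint[0] = (0.0000, 0.0000)  (base)
link 0: phi[0] = 85 = 85 deg
  cos(85 deg) = 0.0872, sin(85 deg) = 0.9962
  joint[1] = (0.0000, 0.0000) + 10.3 * (0.0872, 0.9962) = (0.0000 + 0.8977, 0.0000 + 10.2608) = (0.8977, 10.2608)
link 1: phi[1] = 85 + 150 = 235 deg
  cos(235 deg) = -0.5736, sin(235 deg) = -0.8192
  joint[2] = (0.8977, 10.2608) + 1.5 * (-0.5736, -0.8192) = (0.8977 + -0.8604, 10.2608 + -1.2287) = (0.0373, 9.0321)
link 2: phi[2] = 85 + 150 + 175 = 410 deg
  cos(410 deg) = 0.6428, sin(410 deg) = 0.7660
  joint[3] = (0.0373, 9.0321) + 4.5 * (0.6428, 0.7660) = (0.0373 + 2.8925, 9.0321 + 3.4472) = (2.9299, 12.4793)
link 3: phi[3] = 85 + 150 + 175 + 70 = 480 deg
  cos(480 deg) = -0.5000, sin(480 deg) = 0.8660
  joint[4] = (2.9299, 12.4793) + 3.9 * (-0.5000, 0.8660) = (2.9299 + -1.9500, 12.4793 + 3.3775) = (0.9799, 15.8568)
End effector: (0.9799, 15.8568)

Answer: 0.9799 15.8568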